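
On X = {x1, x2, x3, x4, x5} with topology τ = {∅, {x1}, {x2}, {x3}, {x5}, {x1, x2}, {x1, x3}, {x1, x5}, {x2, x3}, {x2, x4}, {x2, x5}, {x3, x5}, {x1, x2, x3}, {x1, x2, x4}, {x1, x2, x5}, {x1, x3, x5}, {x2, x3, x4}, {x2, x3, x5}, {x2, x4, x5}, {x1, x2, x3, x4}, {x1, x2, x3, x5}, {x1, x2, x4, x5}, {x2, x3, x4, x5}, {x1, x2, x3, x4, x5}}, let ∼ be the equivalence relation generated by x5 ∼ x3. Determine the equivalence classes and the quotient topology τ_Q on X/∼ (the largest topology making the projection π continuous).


X/∼ = {[x1], [x2], [x3=x5], [x4]}; |τ_Q| = 12.

Equivalence classes: [x1], [x2], [x3=x5], [x4].
Quotient map π: X → X/∼ sends x1 ↦ [x1], x2 ↦ [x2], x3 ↦ [x3=x5], x4 ↦ [x4], x5 ↦ [x3=x5].
For each subset V ⊆ X/∼, compute π^{-1}(V) ⊆ X and check whether π^{-1}(V) ∈ τ. V is open in τ_Q iff π^{-1}(V) ∈ τ.
  V = {}: π^{-1}(V) = ∅ ∈ τ ✓.
  V = {[x1]}: π^{-1}(V) = {x1} ∈ τ ✓.
  V = {[x2]}: π^{-1}(V) = {x2} ∈ τ ✓.
  V = {[x1], [x2]}: π^{-1}(V) = {x1, x2} ∈ τ ✓.
  V = {[x3=x5]}: π^{-1}(V) = {x3, x5} ∈ τ ✓.
  V = {[x1], [x3=x5]}: π^{-1}(V) = {x1, x3, x5} ∈ τ ✓.
  V = {[x2], [x3=x5]}: π^{-1}(V) = {x2, x3, x5} ∈ τ ✓.
  V = {[x1], [x2], [x3=x5]}: π^{-1}(V) = {x1, x2, x3, x5} ∈ τ ✓.
  V = {[x4]}: π^{-1}(V) = {x4} ∉ τ ✗.
  V = {[x1], [x4]}: π^{-1}(V) = {x1, x4} ∉ τ ✗.
  V = {[x2], [x4]}: π^{-1}(V) = {x2, x4} ∈ τ ✓.
  V = {[x1], [x2], [x4]}: π^{-1}(V) = {x1, x2, x4} ∈ τ ✓.
  V = {[x3=x5], [x4]}: π^{-1}(V) = {x3, x4, x5} ∉ τ ✗.
  V = {[x1], [x3=x5], [x4]}: π^{-1}(V) = {x1, x3, x4, x5} ∉ τ ✗.
  V = {[x2], [x3=x5], [x4]}: π^{-1}(V) = {x2, x3, x4, x5} ∈ τ ✓.
  V = {[x1], [x2], [x3=x5], [x4]}: π^{-1}(V) = {x1, x2, x3, x4, x5} ∈ τ ✓.
Open sets in the quotient: τ_Q = {{}, {[x1]}, {[x2]}, {[x1], [x2]}, {[x3=x5]}, {[x1], [x3=x5]}, {[x2], [x3=x5]}, {[x1], [x2], [x3=x5]}, {[x2], [x4]}, {[x1], [x2], [x4]}, {[x2], [x3=x5], [x4]}, {[x1], [x2], [x3=x5], [x4]}} (12 elements).


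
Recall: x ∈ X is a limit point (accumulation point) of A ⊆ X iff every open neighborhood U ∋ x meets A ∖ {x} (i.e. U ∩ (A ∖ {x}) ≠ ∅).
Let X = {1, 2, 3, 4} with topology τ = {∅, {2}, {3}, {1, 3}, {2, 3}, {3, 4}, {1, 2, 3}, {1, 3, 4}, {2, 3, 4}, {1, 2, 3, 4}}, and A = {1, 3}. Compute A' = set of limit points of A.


A' = {1, 4}

For each x ∈ X, list the open sets U ∈ τ with x ∈ U, then check whether U ∩ (A ∖ {x}) ≠ ∅ for every such U.
  x = 1: opens ∋ x are {1, 3}, {1, 2, 3}, {1, 3, 4}, {1, 2, 3, 4}; each meets A ∖ {1}, so x IS a limit point.
  x = 2: open {2} ∋ x has {2} ∩ (A ∖ {2}) = ∅, so x is NOT a limit point.
  x = 3: open {3} ∋ x has {3} ∩ (A ∖ {3}) = ∅, so x is NOT a limit point.
  x = 4: opens ∋ x are {3, 4}, {1, 3, 4}, {2, 3, 4}, {1, 2, 3, 4}; each meets A ∖ {4}, so x IS a limit point.
Collecting: A' = {1, 4}.


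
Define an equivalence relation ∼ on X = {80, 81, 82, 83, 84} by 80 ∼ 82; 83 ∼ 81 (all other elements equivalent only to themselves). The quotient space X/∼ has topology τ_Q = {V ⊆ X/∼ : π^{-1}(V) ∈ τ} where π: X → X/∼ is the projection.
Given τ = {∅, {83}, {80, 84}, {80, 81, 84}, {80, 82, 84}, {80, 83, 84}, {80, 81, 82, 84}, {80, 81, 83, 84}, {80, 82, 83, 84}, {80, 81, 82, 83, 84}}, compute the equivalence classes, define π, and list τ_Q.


X/∼ = {[80=82], [81=83], [84]}; |τ_Q| = 3.

Equivalence classes: [80=82], [81=83], [84].
Quotient map π: X → X/∼ sends 80 ↦ [80=82], 81 ↦ [81=83], 82 ↦ [80=82], 83 ↦ [81=83], 84 ↦ [84].
For each subset V ⊆ X/∼, compute π^{-1}(V) ⊆ X and check whether π^{-1}(V) ∈ τ. V is open in τ_Q iff π^{-1}(V) ∈ τ.
  V = {}: π^{-1}(V) = ∅ ∈ τ ✓.
  V = {[80=82]}: π^{-1}(V) = {80, 82} ∉ τ ✗.
  V = {[81=83]}: π^{-1}(V) = {81, 83} ∉ τ ✗.
  V = {[80=82], [81=83]}: π^{-1}(V) = {80, 81, 82, 83} ∉ τ ✗.
  V = {[84]}: π^{-1}(V) = {84} ∉ τ ✗.
  V = {[80=82], [84]}: π^{-1}(V) = {80, 82, 84} ∈ τ ✓.
  V = {[81=83], [84]}: π^{-1}(V) = {81, 83, 84} ∉ τ ✗.
  V = {[80=82], [81=83], [84]}: π^{-1}(V) = {80, 81, 82, 83, 84} ∈ τ ✓.
Open sets in the quotient: τ_Q = {{}, {[80=82], [84]}, {[80=82], [81=83], [84]}} (3 elements).


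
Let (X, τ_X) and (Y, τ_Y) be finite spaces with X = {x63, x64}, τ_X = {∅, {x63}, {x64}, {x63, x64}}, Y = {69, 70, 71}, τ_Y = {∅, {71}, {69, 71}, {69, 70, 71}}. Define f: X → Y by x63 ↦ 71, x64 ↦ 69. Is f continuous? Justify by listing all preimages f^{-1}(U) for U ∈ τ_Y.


f IS continuous.

Compute f^{-1}(U) for each U ∈ τ_Y:
  U = ∅: f^{-1}(U) = ∅ ∈ τ_X ✓.
  U = {71}: f^{-1}(U) = {x63} ∈ τ_X ✓.
  U = {69, 71}: f^{-1}(U) = {x63, x64} ∈ τ_X ✓.
  U = {69, 70, 71}: f^{-1}(U) = {x63, x64} ∈ τ_X ✓.
Every preimage lies in τ_X, so f IS continuous.


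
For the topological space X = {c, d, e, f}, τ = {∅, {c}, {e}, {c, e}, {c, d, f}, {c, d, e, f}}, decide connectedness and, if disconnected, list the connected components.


(X, τ) is disconnected; components = [{e}, {c, d, f}].

Find clopen sets (U ∈ τ with X ∖ U ∈ τ):
  U = ∅, X ∖ U = {c, d, e, f} — both open, so U is clopen.
  U = {e}, X ∖ U = {c, d, f} — both open, so U is clopen.
  U = {c, d, f}, X ∖ U = {e} — both open, so U is clopen.
  U = {c, d, e, f}, X ∖ U = ∅ — both open, so U is clopen.
Nontrivial clopen(s) exist: e.g. {e}. So (X, τ) is disconnected.
Compute connected components by grouping points that agree on all clopens:
  component: {e}
  component: {c, d, f}


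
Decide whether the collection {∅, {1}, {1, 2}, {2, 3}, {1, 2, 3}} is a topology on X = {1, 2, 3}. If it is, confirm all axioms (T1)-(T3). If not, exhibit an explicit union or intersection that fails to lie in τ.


τ is NOT a topology on X.

Axiom (T1): ∅ ∈ τ? Yes; X ∈ τ? Yes.
Axiom (T2/T3): check pairwise unions and intersections of members of τ.
Counterexample for (T3): {1, 2} ∩ {2, 3} = {2} ∉ τ. Therefore τ is NOT a topology.


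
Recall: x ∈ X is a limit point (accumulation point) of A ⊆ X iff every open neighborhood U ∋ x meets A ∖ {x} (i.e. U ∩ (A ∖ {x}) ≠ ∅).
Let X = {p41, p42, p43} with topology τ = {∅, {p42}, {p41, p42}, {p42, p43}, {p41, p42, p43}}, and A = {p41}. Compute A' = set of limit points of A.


A' = ∅

For each x ∈ X, list the open sets U ∈ τ with x ∈ U, then check whether U ∩ (A ∖ {x}) ≠ ∅ for every such U.
  x = p41: open {p41, p42} ∋ x has {p41, p42} ∩ (A ∖ {p41}) = ∅, so x is NOT a limit point.
  x = p42: open {p42} ∋ x has {p42} ∩ (A ∖ {p42}) = ∅, so x is NOT a limit point.
  x = p43: open {p42, p43} ∋ x has {p42, p43} ∩ (A ∖ {p43}) = ∅, so x is NOT a limit point.
Collecting: A' = ∅.


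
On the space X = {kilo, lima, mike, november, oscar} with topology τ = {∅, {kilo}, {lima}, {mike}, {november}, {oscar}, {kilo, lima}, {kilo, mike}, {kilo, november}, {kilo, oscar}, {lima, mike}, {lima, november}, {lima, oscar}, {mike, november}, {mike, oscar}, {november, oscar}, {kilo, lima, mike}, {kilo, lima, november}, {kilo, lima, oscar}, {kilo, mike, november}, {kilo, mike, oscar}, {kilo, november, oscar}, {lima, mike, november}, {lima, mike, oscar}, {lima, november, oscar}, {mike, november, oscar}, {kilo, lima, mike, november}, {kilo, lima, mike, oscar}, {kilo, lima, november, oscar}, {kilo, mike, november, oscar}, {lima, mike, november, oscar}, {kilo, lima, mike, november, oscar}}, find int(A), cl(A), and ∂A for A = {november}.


int(A) = {november}, cl(A) = {november}, ∂A = ∅.

Closed sets in (X, τ) are complements of opens:
  closed(X, τ) = {∅, {kilo}, {lima}, {mike}, {november}, {oscar}, {kilo, lima}, {kilo, mike}, {kilo, november}, {kilo, oscar}, {lima, mike}, {lima, november}, {lima, oscar}, {mike, november}, {mike, oscar}, {november, oscar}, {kilo, lima, mike}, {kilo, lima, november}, {kilo, lima, oscar}, {kilo, mike, november}, {kilo, mike, oscar}, {kilo, november, oscar}, {lima, mike, november}, {lima, mike, oscar}, {lima, november, oscar}, {mike, november, oscar}, {kilo, lima, mike, november}, {kilo, lima, mike, oscar}, {kilo, lima, november, oscar}, {kilo, mike, november, oscar}, {lima, mike, november, oscar}, {kilo, lima, mike, november, oscar}}.
int(A) = ⋃ {U ∈ τ : U ⊆ A}. Opens contained in A: ∅, {november}.
Taking the union of these: int(A) = {november}.
cl(A) = ⋂ {C closed : A ⊆ C}. Closed sets containing A: {november}, {kilo, november}, {lima, november}, {mike, november}, {november, oscar}, {kilo, lima, november}, {kilo, mike, november}, {kilo, november, oscar}, {lima, mike, november}, {lima, november, oscar}, {mike, november, oscar}, {kilo, lima, mike, november}, {kilo, lima, november, oscar}, {kilo, mike, november, oscar}, {lima, mike, november, oscar}, {kilo, lima, mike, november, oscar}.
Intersecting these: cl(A) = {november}.
∂A = cl(A) ∖ int(A) = {november} ∖ {november} = ∅.


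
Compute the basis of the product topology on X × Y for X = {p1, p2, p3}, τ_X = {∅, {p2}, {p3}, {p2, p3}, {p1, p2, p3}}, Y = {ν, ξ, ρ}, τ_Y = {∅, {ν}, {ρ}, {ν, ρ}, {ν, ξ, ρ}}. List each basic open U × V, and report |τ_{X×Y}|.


Basis B = {∅ × ∅, {p2} × {ν}, {p2} × {ρ}, {p3} × {ν}, {p3} × {ρ}, {p2} × {ν, ρ}, {p2, p3} × {ν}, {p2, p3} × {ρ}, {p3} × {ν, ρ}, {p1, p2, p3} × {ν}, {p1, p2, p3} × {ρ}, {p2} × {ν, ξ, ρ}, {p3} × {ν, ξ, ρ}, {p2, p3} × {ν, ρ}, {p1, p2, p3} × {ν, ρ}, {p2, p3} × {ν, ξ, ρ}, {p1, p2, p3} × {ν, ξ, ρ}}; |τ_{X×Y}| = 48.

Enumerate products U × V with U ∈ τ_X, V ∈ τ_Y (deduplicated):
  ∅ × ∅ = {} (∅)
  {p2} × {ν} = {(p2,ν)}
  {p2} × {ρ} = {(p2,ρ)}
  {p3} × {ν} = {(p3,ν)}
  {p3} × {ρ} = {(p3,ρ)}
  {p2} × {ν, ρ} = {(p2,ν), (p2,ρ)}
  {p2, p3} × {ν} = {(p2,ν), (p3,ν)}
  {p2, p3} × {ρ} = {(p2,ρ), (p3,ρ)}
  {p3} × {ν, ρ} = {(p3,ν), (p3,ρ)}
  {p1, p2, p3} × {ν} = {(p1,ν), (p2,ν), (p3,ν)}
  {p1, p2, p3} × {ρ} = {(p1,ρ), (p2,ρ), (p3,ρ)}
  {p2} × {ν, ξ, ρ} = {(p2,ν), (p2,ξ), (p2,ρ)}
  {p3} × {ν, ξ, ρ} = {(p3,ν), (p3,ξ), (p3,ρ)}
  {p2, p3} × {ν, ρ} = {(p2,ν), (p2,ρ), (p3,ν), (p3,ρ)}
  {p1, p2, p3} × {ν, ρ} = {(p1,ν), (p1,ρ), (p2,ν), (p2,ρ), (p3,ν), (p3,ρ)}
  {p2, p3} × {ν, ξ, ρ} = {(p2,ν), (p2,ξ), (p2,ρ), (p3,ν), (p3,ξ), (p3,ρ)}
  {p1, p2, p3} × {ν, ξ, ρ} = {(p1,ν), (p1,ξ), (p1,ρ), (p2,ν), (p2,ξ), (p2,ρ), (p3,ν), (p3,ξ), (p3,ρ)}
These 17 distinct sets form the basis B.
Close under arbitrary unions to get τ_{X×Y}; counting gives |τ_{X×Y}| = 48.


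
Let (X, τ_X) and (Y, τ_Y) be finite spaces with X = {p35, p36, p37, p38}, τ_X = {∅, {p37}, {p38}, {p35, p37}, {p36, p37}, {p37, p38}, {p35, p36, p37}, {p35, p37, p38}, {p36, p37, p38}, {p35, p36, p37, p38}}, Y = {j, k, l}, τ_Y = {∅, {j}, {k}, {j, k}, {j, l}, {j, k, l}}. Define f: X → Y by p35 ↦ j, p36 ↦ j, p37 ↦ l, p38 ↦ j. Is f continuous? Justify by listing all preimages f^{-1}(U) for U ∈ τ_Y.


f is NOT continuous.

Compute f^{-1}(U) for each U ∈ τ_Y:
  U = ∅: f^{-1}(U) = ∅ ∈ τ_X ✓.
  U = {j}: f^{-1}(U) = {p35, p36, p38} ∉ τ_X ✗.
  U = {k}: f^{-1}(U) = ∅ ∈ τ_X ✓.
  U = {j, k}: f^{-1}(U) = {p35, p36, p38} ∉ τ_X ✗.
  U = {j, l}: f^{-1}(U) = {p35, p36, p37, p38} ∈ τ_X ✓.
  U = {j, k, l}: f^{-1}(U) = {p35, p36, p37, p38} ∈ τ_X ✓.
Found U = {j} with f^{-1}(U) = {p35, p36, p38} not in τ_X. Therefore f is NOT continuous.


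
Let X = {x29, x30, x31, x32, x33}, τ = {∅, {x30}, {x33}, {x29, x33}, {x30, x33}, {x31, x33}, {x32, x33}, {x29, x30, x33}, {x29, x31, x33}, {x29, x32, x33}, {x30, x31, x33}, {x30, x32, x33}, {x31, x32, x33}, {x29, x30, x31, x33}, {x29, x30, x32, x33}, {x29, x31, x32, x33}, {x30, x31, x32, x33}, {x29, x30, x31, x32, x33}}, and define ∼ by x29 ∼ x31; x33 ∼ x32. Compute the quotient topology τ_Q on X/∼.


X/∼ = {[x29=x31], [x30], [x32=x33]}; |τ_Q| = 6.

Equivalence classes: [x29=x31], [x30], [x32=x33].
Quotient map π: X → X/∼ sends x29 ↦ [x29=x31], x30 ↦ [x30], x31 ↦ [x29=x31], x32 ↦ [x32=x33], x33 ↦ [x32=x33].
For each subset V ⊆ X/∼, compute π^{-1}(V) ⊆ X and check whether π^{-1}(V) ∈ τ. V is open in τ_Q iff π^{-1}(V) ∈ τ.
  V = {}: π^{-1}(V) = ∅ ∈ τ ✓.
  V = {[x29=x31]}: π^{-1}(V) = {x29, x31} ∉ τ ✗.
  V = {[x30]}: π^{-1}(V) = {x30} ∈ τ ✓.
  V = {[x29=x31], [x30]}: π^{-1}(V) = {x29, x30, x31} ∉ τ ✗.
  V = {[x32=x33]}: π^{-1}(V) = {x32, x33} ∈ τ ✓.
  V = {[x29=x31], [x32=x33]}: π^{-1}(V) = {x29, x31, x32, x33} ∈ τ ✓.
  V = {[x30], [x32=x33]}: π^{-1}(V) = {x30, x32, x33} ∈ τ ✓.
  V = {[x29=x31], [x30], [x32=x33]}: π^{-1}(V) = {x29, x30, x31, x32, x33} ∈ τ ✓.
Open sets in the quotient: τ_Q = {{}, {[x30]}, {[x32=x33]}, {[x29=x31], [x32=x33]}, {[x30], [x32=x33]}, {[x29=x31], [x30], [x32=x33]}} (6 elements).


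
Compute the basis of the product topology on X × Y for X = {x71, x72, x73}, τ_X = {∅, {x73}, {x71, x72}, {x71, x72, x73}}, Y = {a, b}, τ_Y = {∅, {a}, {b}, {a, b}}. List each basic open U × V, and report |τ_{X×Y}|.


Basis B = {∅ × ∅, {x73} × {a}, {x73} × {b}, {x71, x72} × {a}, {x71, x72} × {b}, {x73} × {a, b}, {x71, x72, x73} × {a}, {x71, x72, x73} × {b}, {x71, x72} × {a, b}, {x71, x72, x73} × {a, b}}; |τ_{X×Y}| = 16.

Enumerate products U × V with U ∈ τ_X, V ∈ τ_Y (deduplicated):
  ∅ × ∅ = {} (∅)
  {x73} × {a} = {(x73,a)}
  {x73} × {b} = {(x73,b)}
  {x71, x72} × {a} = {(x71,a), (x72,a)}
  {x71, x72} × {b} = {(x71,b), (x72,b)}
  {x73} × {a, b} = {(x73,a), (x73,b)}
  {x71, x72, x73} × {a} = {(x71,a), (x72,a), (x73,a)}
  {x71, x72, x73} × {b} = {(x71,b), (x72,b), (x73,b)}
  {x71, x72} × {a, b} = {(x71,a), (x71,b), (x72,a), (x72,b)}
  {x71, x72, x73} × {a, b} = {(x71,a), (x71,b), (x72,a), (x72,b), (x73,a), (x73,b)}
These 10 distinct sets form the basis B.
Close under arbitrary unions to get τ_{X×Y}; counting gives |τ_{X×Y}| = 16.


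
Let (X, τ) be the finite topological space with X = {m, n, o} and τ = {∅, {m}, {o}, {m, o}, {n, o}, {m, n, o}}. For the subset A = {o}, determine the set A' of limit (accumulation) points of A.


A' = {n}

For each x ∈ X, list the open sets U ∈ τ with x ∈ U, then check whether U ∩ (A ∖ {x}) ≠ ∅ for every such U.
  x = m: open {m} ∋ x has {m} ∩ (A ∖ {m}) = ∅, so x is NOT a limit point.
  x = n: opens ∋ x are {n, o}, {m, n, o}; each meets A ∖ {n}, so x IS a limit point.
  x = o: open {o} ∋ x has {o} ∩ (A ∖ {o}) = ∅, so x is NOT a limit point.
Collecting: A' = {n}.


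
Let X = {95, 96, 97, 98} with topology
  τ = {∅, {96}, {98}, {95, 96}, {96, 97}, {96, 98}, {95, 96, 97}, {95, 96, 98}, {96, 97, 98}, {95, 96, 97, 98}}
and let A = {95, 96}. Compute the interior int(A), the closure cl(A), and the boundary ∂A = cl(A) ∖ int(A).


int(A) = {95, 96}, cl(A) = {95, 96, 97}, ∂A = {97}.

Closed sets in (X, τ) are complements of opens:
  closed(X, τ) = {∅, {95}, {97}, {98}, {95, 97}, {95, 98}, {97, 98}, {95, 96, 97}, {95, 97, 98}, {95, 96, 97, 98}}.
int(A) = ⋃ {U ∈ τ : U ⊆ A}. Opens contained in A: ∅, {96}, {95, 96}.
Taking the union of these: int(A) = {95, 96}.
cl(A) = ⋂ {C closed : A ⊆ C}. Closed sets containing A: {95, 96, 97}, {95, 96, 97, 98}.
Intersecting these: cl(A) = {95, 96, 97}.
∂A = cl(A) ∖ int(A) = {95, 96, 97} ∖ {95, 96} = {97}.


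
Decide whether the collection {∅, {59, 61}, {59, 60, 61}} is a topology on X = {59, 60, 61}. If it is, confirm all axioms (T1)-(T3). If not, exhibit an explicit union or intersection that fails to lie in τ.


τ IS a topology on X.

Axiom (T1): ∅ ∈ τ? Yes; X ∈ τ? Yes.
Axiom (T2/T3): check pairwise unions and intersections of members of τ.
All pairwise intersections and unions checked — each lies in τ. Therefore τ satisfies (T1), (T2), (T3): it IS a topology on X.


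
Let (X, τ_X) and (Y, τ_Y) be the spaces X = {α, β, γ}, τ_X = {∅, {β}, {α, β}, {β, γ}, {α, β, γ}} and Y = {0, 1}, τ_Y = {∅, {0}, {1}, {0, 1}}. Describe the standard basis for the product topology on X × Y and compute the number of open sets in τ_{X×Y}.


Basis B = {∅ × ∅, {β} × {0}, {β} × {1}, {α, β} × {0}, {α, β} × {1}, {β} × {0, 1}, {β, γ} × {0}, {β, γ} × {1}, {α, β, γ} × {0}, {α, β, γ} × {1}, {α, β} × {0, 1}, {β, γ} × {0, 1}, {α, β, γ} × {0, 1}}; |τ_{X×Y}| = 25.

Enumerate products U × V with U ∈ τ_X, V ∈ τ_Y (deduplicated):
  ∅ × ∅ = {} (∅)
  {β} × {0} = {(β,0)}
  {β} × {1} = {(β,1)}
  {α, β} × {0} = {(α,0), (β,0)}
  {α, β} × {1} = {(α,1), (β,1)}
  {β} × {0, 1} = {(β,0), (β,1)}
  {β, γ} × {0} = {(β,0), (γ,0)}
  {β, γ} × {1} = {(β,1), (γ,1)}
  {α, β, γ} × {0} = {(α,0), (β,0), (γ,0)}
  {α, β, γ} × {1} = {(α,1), (β,1), (γ,1)}
  {α, β} × {0, 1} = {(α,0), (α,1), (β,0), (β,1)}
  {β, γ} × {0, 1} = {(β,0), (β,1), (γ,0), (γ,1)}
  {α, β, γ} × {0, 1} = {(α,0), (α,1), (β,0), (β,1), (γ,0), (γ,1)}
These 13 distinct sets form the basis B.
Close under arbitrary unions to get τ_{X×Y}; counting gives |τ_{X×Y}| = 25.


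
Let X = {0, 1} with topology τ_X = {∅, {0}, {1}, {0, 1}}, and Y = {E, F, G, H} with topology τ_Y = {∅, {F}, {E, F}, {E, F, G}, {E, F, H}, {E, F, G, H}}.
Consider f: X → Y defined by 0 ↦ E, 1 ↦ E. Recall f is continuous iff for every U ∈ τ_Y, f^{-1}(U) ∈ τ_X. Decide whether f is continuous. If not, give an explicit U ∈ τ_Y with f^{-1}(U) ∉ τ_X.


f IS continuous.

Compute f^{-1}(U) for each U ∈ τ_Y:
  U = ∅: f^{-1}(U) = ∅ ∈ τ_X ✓.
  U = {F}: f^{-1}(U) = ∅ ∈ τ_X ✓.
  U = {E, F}: f^{-1}(U) = {0, 1} ∈ τ_X ✓.
  U = {E, F, G}: f^{-1}(U) = {0, 1} ∈ τ_X ✓.
  U = {E, F, H}: f^{-1}(U) = {0, 1} ∈ τ_X ✓.
  U = {E, F, G, H}: f^{-1}(U) = {0, 1} ∈ τ_X ✓.
Every preimage lies in τ_X, so f IS continuous.


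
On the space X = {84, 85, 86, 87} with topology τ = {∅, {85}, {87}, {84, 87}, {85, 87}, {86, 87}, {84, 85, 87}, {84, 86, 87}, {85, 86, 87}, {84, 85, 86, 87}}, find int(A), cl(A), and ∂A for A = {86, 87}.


int(A) = {86, 87}, cl(A) = {84, 86, 87}, ∂A = {84}.

Closed sets in (X, τ) are complements of opens:
  closed(X, τ) = {∅, {84}, {85}, {86}, {84, 85}, {84, 86}, {85, 86}, {84, 85, 86}, {84, 86, 87}, {84, 85, 86, 87}}.
int(A) = ⋃ {U ∈ τ : U ⊆ A}. Opens contained in A: ∅, {87}, {86, 87}.
Taking the union of these: int(A) = {86, 87}.
cl(A) = ⋂ {C closed : A ⊆ C}. Closed sets containing A: {84, 86, 87}, {84, 85, 86, 87}.
Intersecting these: cl(A) = {84, 86, 87}.
∂A = cl(A) ∖ int(A) = {84, 86, 87} ∖ {86, 87} = {84}.


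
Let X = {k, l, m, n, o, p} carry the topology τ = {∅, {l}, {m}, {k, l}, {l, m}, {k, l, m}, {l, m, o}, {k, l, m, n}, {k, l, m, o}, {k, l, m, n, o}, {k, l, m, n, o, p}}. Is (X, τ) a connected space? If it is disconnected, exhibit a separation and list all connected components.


(X, τ) is connected.

Find clopen sets (U ∈ τ with X ∖ U ∈ τ):
  U = ∅, X ∖ U = {k, l, m, n, o, p} — both open, so U is clopen.
  U = {k, l, m, n, o, p}, X ∖ U = ∅ — both open, so U is clopen.
Only trivial clopens (∅ and X) exist, so (X, τ) is connected.
Compute connected components by grouping points that agree on all clopens:
  component: {k, l, m, n, o, p}


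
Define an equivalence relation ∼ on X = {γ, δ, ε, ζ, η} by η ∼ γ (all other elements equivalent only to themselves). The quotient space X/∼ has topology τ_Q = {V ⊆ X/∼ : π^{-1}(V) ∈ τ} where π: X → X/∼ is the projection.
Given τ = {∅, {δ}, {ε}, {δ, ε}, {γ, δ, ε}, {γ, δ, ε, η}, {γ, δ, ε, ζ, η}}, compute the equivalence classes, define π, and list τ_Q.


X/∼ = {[γ=η], [δ], [ε], [ζ]}; |τ_Q| = 6.

Equivalence classes: [γ=η], [δ], [ε], [ζ].
Quotient map π: X → X/∼ sends γ ↦ [γ=η], δ ↦ [δ], ε ↦ [ε], ζ ↦ [ζ], η ↦ [γ=η].
For each subset V ⊆ X/∼, compute π^{-1}(V) ⊆ X and check whether π^{-1}(V) ∈ τ. V is open in τ_Q iff π^{-1}(V) ∈ τ.
  V = {}: π^{-1}(V) = ∅ ∈ τ ✓.
  V = {[γ=η]}: π^{-1}(V) = {γ, η} ∉ τ ✗.
  V = {[δ]}: π^{-1}(V) = {δ} ∈ τ ✓.
  V = {[γ=η], [δ]}: π^{-1}(V) = {γ, δ, η} ∉ τ ✗.
  V = {[ε]}: π^{-1}(V) = {ε} ∈ τ ✓.
  V = {[γ=η], [ε]}: π^{-1}(V) = {γ, ε, η} ∉ τ ✗.
  V = {[δ], [ε]}: π^{-1}(V) = {δ, ε} ∈ τ ✓.
  V = {[γ=η], [δ], [ε]}: π^{-1}(V) = {γ, δ, ε, η} ∈ τ ✓.
  V = {[ζ]}: π^{-1}(V) = {ζ} ∉ τ ✗.
  V = {[γ=η], [ζ]}: π^{-1}(V) = {γ, ζ, η} ∉ τ ✗.
  V = {[δ], [ζ]}: π^{-1}(V) = {δ, ζ} ∉ τ ✗.
  V = {[γ=η], [δ], [ζ]}: π^{-1}(V) = {γ, δ, ζ, η} ∉ τ ✗.
  V = {[ε], [ζ]}: π^{-1}(V) = {ε, ζ} ∉ τ ✗.
  V = {[γ=η], [ε], [ζ]}: π^{-1}(V) = {γ, ε, ζ, η} ∉ τ ✗.
  V = {[δ], [ε], [ζ]}: π^{-1}(V) = {δ, ε, ζ} ∉ τ ✗.
  V = {[γ=η], [δ], [ε], [ζ]}: π^{-1}(V) = {γ, δ, ε, ζ, η} ∈ τ ✓.
Open sets in the quotient: τ_Q = {{}, {[δ]}, {[ε]}, {[δ], [ε]}, {[γ=η], [δ], [ε]}, {[γ=η], [δ], [ε], [ζ]}} (6 elements).


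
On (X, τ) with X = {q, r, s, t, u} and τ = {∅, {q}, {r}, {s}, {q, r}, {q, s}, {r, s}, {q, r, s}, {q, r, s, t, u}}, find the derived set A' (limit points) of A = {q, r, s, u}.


A' = {t, u}

For each x ∈ X, list the open sets U ∈ τ with x ∈ U, then check whether U ∩ (A ∖ {x}) ≠ ∅ for every such U.
  x = q: open {q} ∋ x has {q} ∩ (A ∖ {q}) = ∅, so x is NOT a limit point.
  x = r: open {r} ∋ x has {r} ∩ (A ∖ {r}) = ∅, so x is NOT a limit point.
  x = s: open {s} ∋ x has {s} ∩ (A ∖ {s}) = ∅, so x is NOT a limit point.
  x = t: opens ∋ x are {q, r, s, t, u}; each meets A ∖ {t}, so x IS a limit point.
  x = u: opens ∋ x are {q, r, s, t, u}; each meets A ∖ {u}, so x IS a limit point.
Collecting: A' = {t, u}.


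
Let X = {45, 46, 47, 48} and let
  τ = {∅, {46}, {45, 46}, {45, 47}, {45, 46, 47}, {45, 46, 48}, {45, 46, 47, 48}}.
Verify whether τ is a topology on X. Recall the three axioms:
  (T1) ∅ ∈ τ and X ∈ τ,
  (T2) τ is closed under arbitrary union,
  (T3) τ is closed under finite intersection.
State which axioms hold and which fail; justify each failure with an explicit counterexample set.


τ is NOT a topology on X.

Axiom (T1): ∅ ∈ τ? Yes; X ∈ τ? Yes.
Axiom (T2/T3): check pairwise unions and intersections of members of τ.
Counterexample for (T3): {45, 46} ∩ {45, 47} = {45} ∉ τ. Therefore τ is NOT a topology.


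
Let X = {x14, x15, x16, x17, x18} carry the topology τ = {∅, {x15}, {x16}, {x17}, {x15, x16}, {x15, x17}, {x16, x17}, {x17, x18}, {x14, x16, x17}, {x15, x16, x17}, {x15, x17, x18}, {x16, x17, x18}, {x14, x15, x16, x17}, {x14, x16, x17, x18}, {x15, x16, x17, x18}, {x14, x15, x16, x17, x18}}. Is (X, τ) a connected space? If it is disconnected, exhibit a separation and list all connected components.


(X, τ) is disconnected; components = [{x15}, {x14, x16, x17, x18}].

Find clopen sets (U ∈ τ with X ∖ U ∈ τ):
  U = ∅, X ∖ U = {x14, x15, x16, x17, x18} — both open, so U is clopen.
  U = {x15}, X ∖ U = {x14, x16, x17, x18} — both open, so U is clopen.
  U = {x14, x16, x17, x18}, X ∖ U = {x15} — both open, so U is clopen.
  U = {x14, x15, x16, x17, x18}, X ∖ U = ∅ — both open, so U is clopen.
Nontrivial clopen(s) exist: e.g. {x14, x16, x17, x18}. So (X, τ) is disconnected.
Compute connected components by grouping points that agree on all clopens:
  component: {x15}
  component: {x14, x16, x17, x18}


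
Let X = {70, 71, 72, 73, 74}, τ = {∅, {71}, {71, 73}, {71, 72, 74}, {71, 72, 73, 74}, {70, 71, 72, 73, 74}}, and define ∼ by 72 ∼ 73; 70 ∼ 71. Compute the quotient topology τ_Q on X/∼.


X/∼ = {[70=71], [72=73], [74]}; |τ_Q| = 2.

Equivalence classes: [70=71], [72=73], [74].
Quotient map π: X → X/∼ sends 70 ↦ [70=71], 71 ↦ [70=71], 72 ↦ [72=73], 73 ↦ [72=73], 74 ↦ [74].
For each subset V ⊆ X/∼, compute π^{-1}(V) ⊆ X and check whether π^{-1}(V) ∈ τ. V is open in τ_Q iff π^{-1}(V) ∈ τ.
  V = {}: π^{-1}(V) = ∅ ∈ τ ✓.
  V = {[70=71]}: π^{-1}(V) = {70, 71} ∉ τ ✗.
  V = {[72=73]}: π^{-1}(V) = {72, 73} ∉ τ ✗.
  V = {[70=71], [72=73]}: π^{-1}(V) = {70, 71, 72, 73} ∉ τ ✗.
  V = {[74]}: π^{-1}(V) = {74} ∉ τ ✗.
  V = {[70=71], [74]}: π^{-1}(V) = {70, 71, 74} ∉ τ ✗.
  V = {[72=73], [74]}: π^{-1}(V) = {72, 73, 74} ∉ τ ✗.
  V = {[70=71], [72=73], [74]}: π^{-1}(V) = {70, 71, 72, 73, 74} ∈ τ ✓.
Open sets in the quotient: τ_Q = {{}, {[70=71], [72=73], [74]}} (2 elements).


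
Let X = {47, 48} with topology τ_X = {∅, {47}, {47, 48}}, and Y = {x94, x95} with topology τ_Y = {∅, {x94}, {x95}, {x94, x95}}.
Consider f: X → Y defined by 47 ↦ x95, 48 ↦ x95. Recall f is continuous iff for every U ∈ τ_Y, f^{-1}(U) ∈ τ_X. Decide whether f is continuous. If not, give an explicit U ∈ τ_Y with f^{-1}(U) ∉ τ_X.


f IS continuous.

Compute f^{-1}(U) for each U ∈ τ_Y:
  U = ∅: f^{-1}(U) = ∅ ∈ τ_X ✓.
  U = {x94}: f^{-1}(U) = ∅ ∈ τ_X ✓.
  U = {x95}: f^{-1}(U) = {47, 48} ∈ τ_X ✓.
  U = {x94, x95}: f^{-1}(U) = {47, 48} ∈ τ_X ✓.
Every preimage lies in τ_X, so f IS continuous.


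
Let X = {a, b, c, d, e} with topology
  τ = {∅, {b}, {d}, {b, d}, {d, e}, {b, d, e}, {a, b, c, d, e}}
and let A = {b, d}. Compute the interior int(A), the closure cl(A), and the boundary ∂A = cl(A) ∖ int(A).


int(A) = {b, d}, cl(A) = {a, b, c, d, e}, ∂A = {a, c, e}.

Closed sets in (X, τ) are complements of opens:
  closed(X, τ) = {∅, {a, c}, {a, b, c}, {a, c, e}, {a, b, c, e}, {a, c, d, e}, {a, b, c, d, e}}.
int(A) = ⋃ {U ∈ τ : U ⊆ A}. Opens contained in A: ∅, {b}, {d}, {b, d}.
Taking the union of these: int(A) = {b, d}.
cl(A) = ⋂ {C closed : A ⊆ C}. Closed sets containing A: {a, b, c, d, e}.
Intersecting these: cl(A) = {a, b, c, d, e}.
∂A = cl(A) ∖ int(A) = {a, b, c, d, e} ∖ {b, d} = {a, c, e}.


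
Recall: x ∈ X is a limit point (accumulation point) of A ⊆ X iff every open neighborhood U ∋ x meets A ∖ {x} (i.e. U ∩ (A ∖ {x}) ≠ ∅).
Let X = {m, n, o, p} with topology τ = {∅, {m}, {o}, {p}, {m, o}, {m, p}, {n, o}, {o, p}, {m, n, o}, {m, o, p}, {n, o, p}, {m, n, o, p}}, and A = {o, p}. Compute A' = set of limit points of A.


A' = {n}

For each x ∈ X, list the open sets U ∈ τ with x ∈ U, then check whether U ∩ (A ∖ {x}) ≠ ∅ for every such U.
  x = m: open {m} ∋ x has {m} ∩ (A ∖ {m}) = ∅, so x is NOT a limit point.
  x = n: opens ∋ x are {n, o}, {m, n, o}, {n, o, p}, {m, n, o, p}; each meets A ∖ {n}, so x IS a limit point.
  x = o: open {o} ∋ x has {o} ∩ (A ∖ {o}) = ∅, so x is NOT a limit point.
  x = p: open {p} ∋ x has {p} ∩ (A ∖ {p}) = ∅, so x is NOT a limit point.
Collecting: A' = {n}.


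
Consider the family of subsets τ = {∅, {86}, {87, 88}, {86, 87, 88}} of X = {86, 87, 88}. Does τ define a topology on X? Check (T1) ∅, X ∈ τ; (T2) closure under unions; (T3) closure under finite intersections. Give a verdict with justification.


τ IS a topology on X.

Axiom (T1): ∅ ∈ τ? Yes; X ∈ τ? Yes.
Axiom (T2/T3): check pairwise unions and intersections of members of τ.
All pairwise intersections and unions checked — each lies in τ. Therefore τ satisfies (T1), (T2), (T3): it IS a topology on X.


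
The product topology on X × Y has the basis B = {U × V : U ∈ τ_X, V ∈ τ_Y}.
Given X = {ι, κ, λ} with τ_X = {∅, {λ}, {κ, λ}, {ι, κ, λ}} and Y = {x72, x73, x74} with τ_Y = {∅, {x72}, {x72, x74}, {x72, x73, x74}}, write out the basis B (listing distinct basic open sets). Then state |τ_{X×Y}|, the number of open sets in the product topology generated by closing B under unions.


Basis B = {∅ × ∅, {λ} × {x72}, {κ, λ} × {x72}, {λ} × {x72, x74}, {ι, κ, λ} × {x72}, {λ} × {x72, x73, x74}, {κ, λ} × {x72, x74}, {ι, κ, λ} × {x72, x74}, {κ, λ} × {x72, x73, x74}, {ι, κ, λ} × {x72, x73, x74}}; |τ_{X×Y}| = 20.

Enumerate products U × V with U ∈ τ_X, V ∈ τ_Y (deduplicated):
  ∅ × ∅ = {} (∅)
  {λ} × {x72} = {(λ,x72)}
  {κ, λ} × {x72} = {(κ,x72), (λ,x72)}
  {λ} × {x72, x74} = {(λ,x72), (λ,x74)}
  {ι, κ, λ} × {x72} = {(ι,x72), (κ,x72), (λ,x72)}
  {λ} × {x72, x73, x74} = {(λ,x72), (λ,x73), (λ,x74)}
  {κ, λ} × {x72, x74} = {(κ,x72), (κ,x74), (λ,x72), (λ,x74)}
  {ι, κ, λ} × {x72, x74} = {(ι,x72), (ι,x74), (κ,x72), (κ,x74), (λ,x72), (λ,x74)}
  {κ, λ} × {x72, x73, x74} = {(κ,x72), (κ,x73), (κ,x74), (λ,x72), (λ,x73), (λ,x74)}
  {ι, κ, λ} × {x72, x73, x74} = {(ι,x72), (ι,x73), (ι,x74), (κ,x72), (κ,x73), (κ,x74), (λ,x72), (λ,x73), (λ,x74)}
These 10 distinct sets form the basis B.
Close under arbitrary unions to get τ_{X×Y}; counting gives |τ_{X×Y}| = 20.


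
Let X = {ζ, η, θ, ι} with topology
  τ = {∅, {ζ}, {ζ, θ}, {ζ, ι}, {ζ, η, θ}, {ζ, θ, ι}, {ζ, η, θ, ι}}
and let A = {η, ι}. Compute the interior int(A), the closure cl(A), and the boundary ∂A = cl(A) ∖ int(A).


int(A) = ∅, cl(A) = {η, ι}, ∂A = {η, ι}.

Closed sets in (X, τ) are complements of opens:
  closed(X, τ) = {∅, {η}, {ι}, {η, θ}, {η, ι}, {η, θ, ι}, {ζ, η, θ, ι}}.
int(A) = ⋃ {U ∈ τ : U ⊆ A}. Opens contained in A: ∅.
Taking the union of these: int(A) = ∅.
cl(A) = ⋂ {C closed : A ⊆ C}. Closed sets containing A: {η, ι}, {η, θ, ι}, {ζ, η, θ, ι}.
Intersecting these: cl(A) = {η, ι}.
∂A = cl(A) ∖ int(A) = {η, ι} ∖ ∅ = {η, ι}.


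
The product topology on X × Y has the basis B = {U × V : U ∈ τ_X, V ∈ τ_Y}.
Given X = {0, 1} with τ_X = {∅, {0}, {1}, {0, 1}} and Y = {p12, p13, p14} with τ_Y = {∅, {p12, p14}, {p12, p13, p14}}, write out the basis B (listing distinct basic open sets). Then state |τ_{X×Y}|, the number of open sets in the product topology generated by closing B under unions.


Basis B = {∅ × ∅, {0} × {p12, p14}, {1} × {p12, p14}, {0} × {p12, p13, p14}, {1} × {p12, p13, p14}, {0, 1} × {p12, p14}, {0, 1} × {p12, p13, p14}}; |τ_{X×Y}| = 9.

Enumerate products U × V with U ∈ τ_X, V ∈ τ_Y (deduplicated):
  ∅ × ∅ = {} (∅)
  {0} × {p12, p14} = {(0,p12), (0,p14)}
  {1} × {p12, p14} = {(1,p12), (1,p14)}
  {0} × {p12, p13, p14} = {(0,p12), (0,p13), (0,p14)}
  {1} × {p12, p13, p14} = {(1,p12), (1,p13), (1,p14)}
  {0, 1} × {p12, p14} = {(0,p12), (0,p14), (1,p12), (1,p14)}
  {0, 1} × {p12, p13, p14} = {(0,p12), (0,p13), (0,p14), (1,p12), (1,p13), (1,p14)}
These 7 distinct sets form the basis B.
Close under arbitrary unions to get τ_{X×Y}; counting gives |τ_{X×Y}| = 9.


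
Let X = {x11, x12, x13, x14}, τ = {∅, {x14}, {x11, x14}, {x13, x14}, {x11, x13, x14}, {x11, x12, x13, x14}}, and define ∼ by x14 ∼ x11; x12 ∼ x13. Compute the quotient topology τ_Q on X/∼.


X/∼ = {[x11=x14], [x12=x13]}; |τ_Q| = 3.

Equivalence classes: [x11=x14], [x12=x13].
Quotient map π: X → X/∼ sends x11 ↦ [x11=x14], x12 ↦ [x12=x13], x13 ↦ [x12=x13], x14 ↦ [x11=x14].
For each subset V ⊆ X/∼, compute π^{-1}(V) ⊆ X and check whether π^{-1}(V) ∈ τ. V is open in τ_Q iff π^{-1}(V) ∈ τ.
  V = {}: π^{-1}(V) = ∅ ∈ τ ✓.
  V = {[x11=x14]}: π^{-1}(V) = {x11, x14} ∈ τ ✓.
  V = {[x12=x13]}: π^{-1}(V) = {x12, x13} ∉ τ ✗.
  V = {[x11=x14], [x12=x13]}: π^{-1}(V) = {x11, x12, x13, x14} ∈ τ ✓.
Open sets in the quotient: τ_Q = {{}, {[x11=x14]}, {[x11=x14], [x12=x13]}} (3 elements).


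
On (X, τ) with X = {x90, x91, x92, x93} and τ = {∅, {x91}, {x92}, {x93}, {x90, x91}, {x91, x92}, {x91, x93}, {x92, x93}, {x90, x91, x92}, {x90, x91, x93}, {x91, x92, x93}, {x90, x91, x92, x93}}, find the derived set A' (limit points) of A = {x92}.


A' = ∅

For each x ∈ X, list the open sets U ∈ τ with x ∈ U, then check whether U ∩ (A ∖ {x}) ≠ ∅ for every such U.
  x = x90: open {x90, x91} ∋ x has {x90, x91} ∩ (A ∖ {x90}) = ∅, so x is NOT a limit point.
  x = x91: open {x91} ∋ x has {x91} ∩ (A ∖ {x91}) = ∅, so x is NOT a limit point.
  x = x92: open {x92} ∋ x has {x92} ∩ (A ∖ {x92}) = ∅, so x is NOT a limit point.
  x = x93: open {x93} ∋ x has {x93} ∩ (A ∖ {x93}) = ∅, so x is NOT a limit point.
Collecting: A' = ∅.


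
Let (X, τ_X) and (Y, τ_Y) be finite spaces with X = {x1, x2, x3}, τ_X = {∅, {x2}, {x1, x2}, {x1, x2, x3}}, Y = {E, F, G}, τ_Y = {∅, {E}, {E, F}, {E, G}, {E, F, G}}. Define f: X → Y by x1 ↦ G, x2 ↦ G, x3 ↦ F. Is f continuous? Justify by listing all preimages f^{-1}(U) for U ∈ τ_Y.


f is NOT continuous.

Compute f^{-1}(U) for each U ∈ τ_Y:
  U = ∅: f^{-1}(U) = ∅ ∈ τ_X ✓.
  U = {E}: f^{-1}(U) = ∅ ∈ τ_X ✓.
  U = {E, F}: f^{-1}(U) = {x3} ∉ τ_X ✗.
  U = {E, G}: f^{-1}(U) = {x1, x2} ∈ τ_X ✓.
  U = {E, F, G}: f^{-1}(U) = {x1, x2, x3} ∈ τ_X ✓.
Found U = {E, F} with f^{-1}(U) = {x3} not in τ_X. Therefore f is NOT continuous.


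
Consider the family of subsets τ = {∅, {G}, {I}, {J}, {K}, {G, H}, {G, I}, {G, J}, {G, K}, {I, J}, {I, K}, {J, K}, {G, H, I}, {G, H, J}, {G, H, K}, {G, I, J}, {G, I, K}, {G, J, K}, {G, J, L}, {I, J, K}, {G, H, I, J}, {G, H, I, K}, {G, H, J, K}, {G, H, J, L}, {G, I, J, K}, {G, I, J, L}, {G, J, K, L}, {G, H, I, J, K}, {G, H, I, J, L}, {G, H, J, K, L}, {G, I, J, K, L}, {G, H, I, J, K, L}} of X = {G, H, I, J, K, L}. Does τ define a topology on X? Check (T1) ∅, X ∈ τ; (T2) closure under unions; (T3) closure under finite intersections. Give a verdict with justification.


τ IS a topology on X.

Axiom (T1): ∅ ∈ τ? Yes; X ∈ τ? Yes.
Axiom (T2/T3): check pairwise unions and intersections of members of τ.
All pairwise intersections and unions checked — each lies in τ. Therefore τ satisfies (T1), (T2), (T3): it IS a topology on X.


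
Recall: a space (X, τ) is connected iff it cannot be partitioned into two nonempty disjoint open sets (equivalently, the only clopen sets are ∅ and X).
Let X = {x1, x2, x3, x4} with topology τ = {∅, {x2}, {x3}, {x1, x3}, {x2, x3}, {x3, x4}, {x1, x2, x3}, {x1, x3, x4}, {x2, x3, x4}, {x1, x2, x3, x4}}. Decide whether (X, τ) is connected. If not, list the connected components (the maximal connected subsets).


(X, τ) is disconnected; components = [{x2}, {x1, x3, x4}].

Find clopen sets (U ∈ τ with X ∖ U ∈ τ):
  U = ∅, X ∖ U = {x1, x2, x3, x4} — both open, so U is clopen.
  U = {x2}, X ∖ U = {x1, x3, x4} — both open, so U is clopen.
  U = {x1, x3, x4}, X ∖ U = {x2} — both open, so U is clopen.
  U = {x1, x2, x3, x4}, X ∖ U = ∅ — both open, so U is clopen.
Nontrivial clopen(s) exist: e.g. {x2}. So (X, τ) is disconnected.
Compute connected components by grouping points that agree on all clopens:
  component: {x2}
  component: {x1, x3, x4}


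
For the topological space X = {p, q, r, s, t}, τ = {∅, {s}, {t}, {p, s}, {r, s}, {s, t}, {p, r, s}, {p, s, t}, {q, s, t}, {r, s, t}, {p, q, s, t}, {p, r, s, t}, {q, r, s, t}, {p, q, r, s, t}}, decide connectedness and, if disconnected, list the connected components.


(X, τ) is connected.

Find clopen sets (U ∈ τ with X ∖ U ∈ τ):
  U = ∅, X ∖ U = {p, q, r, s, t} — both open, so U is clopen.
  U = {p, q, r, s, t}, X ∖ U = ∅ — both open, so U is clopen.
Only trivial clopens (∅ and X) exist, so (X, τ) is connected.
Compute connected components by grouping points that agree on all clopens:
  component: {p, q, r, s, t}


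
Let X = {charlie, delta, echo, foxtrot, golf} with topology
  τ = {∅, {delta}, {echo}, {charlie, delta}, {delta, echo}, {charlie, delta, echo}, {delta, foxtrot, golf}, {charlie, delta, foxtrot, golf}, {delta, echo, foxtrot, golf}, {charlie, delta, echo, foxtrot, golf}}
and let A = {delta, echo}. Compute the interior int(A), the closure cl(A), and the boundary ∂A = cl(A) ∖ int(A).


int(A) = {delta, echo}, cl(A) = {charlie, delta, echo, foxtrot, golf}, ∂A = {charlie, foxtrot, golf}.

Closed sets in (X, τ) are complements of opens:
  closed(X, τ) = {∅, {charlie}, {echo}, {charlie, echo}, {foxtrot, golf}, {charlie, foxtrot, golf}, {echo, foxtrot, golf}, {charlie, delta, foxtrot, golf}, {charlie, echo, foxtrot, golf}, {charlie, delta, echo, foxtrot, golf}}.
int(A) = ⋃ {U ∈ τ : U ⊆ A}. Opens contained in A: ∅, {delta}, {echo}, {delta, echo}.
Taking the union of these: int(A) = {delta, echo}.
cl(A) = ⋂ {C closed : A ⊆ C}. Closed sets containing A: {charlie, delta, echo, foxtrot, golf}.
Intersecting these: cl(A) = {charlie, delta, echo, foxtrot, golf}.
∂A = cl(A) ∖ int(A) = {charlie, delta, echo, foxtrot, golf} ∖ {delta, echo} = {charlie, foxtrot, golf}.


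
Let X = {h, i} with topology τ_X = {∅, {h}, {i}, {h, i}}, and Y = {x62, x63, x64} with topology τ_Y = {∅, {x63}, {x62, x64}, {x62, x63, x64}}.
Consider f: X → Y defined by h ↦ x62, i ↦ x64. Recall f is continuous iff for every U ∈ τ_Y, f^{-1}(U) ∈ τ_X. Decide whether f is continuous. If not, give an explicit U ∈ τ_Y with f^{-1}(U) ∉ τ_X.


f IS continuous.

Compute f^{-1}(U) for each U ∈ τ_Y:
  U = ∅: f^{-1}(U) = ∅ ∈ τ_X ✓.
  U = {x63}: f^{-1}(U) = ∅ ∈ τ_X ✓.
  U = {x62, x64}: f^{-1}(U) = {h, i} ∈ τ_X ✓.
  U = {x62, x63, x64}: f^{-1}(U) = {h, i} ∈ τ_X ✓.
Every preimage lies in τ_X, so f IS continuous.


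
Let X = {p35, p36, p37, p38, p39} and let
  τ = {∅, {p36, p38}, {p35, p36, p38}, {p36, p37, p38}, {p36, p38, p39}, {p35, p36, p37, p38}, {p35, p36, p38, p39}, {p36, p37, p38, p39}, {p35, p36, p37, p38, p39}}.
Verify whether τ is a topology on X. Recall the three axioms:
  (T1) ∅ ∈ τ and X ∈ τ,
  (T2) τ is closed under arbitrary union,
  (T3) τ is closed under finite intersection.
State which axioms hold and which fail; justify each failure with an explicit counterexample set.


τ IS a topology on X.

Axiom (T1): ∅ ∈ τ? Yes; X ∈ τ? Yes.
Axiom (T2/T3): check pairwise unions and intersections of members of τ.
All pairwise intersections and unions checked — each lies in τ. Therefore τ satisfies (T1), (T2), (T3): it IS a topology on X.


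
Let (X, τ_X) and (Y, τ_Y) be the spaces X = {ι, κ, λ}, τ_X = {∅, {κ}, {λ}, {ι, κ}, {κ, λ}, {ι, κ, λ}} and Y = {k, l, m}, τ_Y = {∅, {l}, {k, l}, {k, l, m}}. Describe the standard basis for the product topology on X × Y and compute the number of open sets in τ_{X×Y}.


Basis B = {∅ × ∅, {κ} × {l}, {λ} × {l}, {ι, κ} × {l}, {κ} × {k, l}, {κ, λ} × {l}, {λ} × {k, l}, {ι, κ, λ} × {l}, {κ} × {k, l, m}, {λ} × {k, l, m}, {ι, κ} × {k, l}, {κ, λ} × {k, l}, {ι, κ} × {k, l, m}, {ι, κ, λ} × {k, l}, {κ, λ} × {k, l, m}, {ι, κ, λ} × {k, l, m}}; |τ_{X×Y}| = 40.

Enumerate products U × V with U ∈ τ_X, V ∈ τ_Y (deduplicated):
  ∅ × ∅ = {} (∅)
  {κ} × {l} = {(κ,l)}
  {λ} × {l} = {(λ,l)}
  {ι, κ} × {l} = {(ι,l), (κ,l)}
  {κ} × {k, l} = {(κ,k), (κ,l)}
  {κ, λ} × {l} = {(κ,l), (λ,l)}
  {λ} × {k, l} = {(λ,k), (λ,l)}
  {ι, κ, λ} × {l} = {(ι,l), (κ,l), (λ,l)}
  {κ} × {k, l, m} = {(κ,k), (κ,l), (κ,m)}
  {λ} × {k, l, m} = {(λ,k), (λ,l), (λ,m)}
  {ι, κ} × {k, l} = {(ι,k), (ι,l), (κ,k), (κ,l)}
  {κ, λ} × {k, l} = {(κ,k), (κ,l), (λ,k), (λ,l)}
  {ι, κ} × {k, l, m} = {(ι,k), (ι,l), (ι,m), (κ,k), (κ,l), (κ,m)}
  {ι, κ, λ} × {k, l} = {(ι,k), (ι,l), (κ,k), (κ,l), (λ,k), (λ,l)}
  {κ, λ} × {k, l, m} = {(κ,k), (κ,l), (κ,m), (λ,k), (λ,l), (λ,m)}
  {ι, κ, λ} × {k, l, m} = {(ι,k), (ι,l), (ι,m), (κ,k), (κ,l), (κ,m), (λ,k), (λ,l), (λ,m)}
These 16 distinct sets form the basis B.
Close under arbitrary unions to get τ_{X×Y}; counting gives |τ_{X×Y}| = 40.


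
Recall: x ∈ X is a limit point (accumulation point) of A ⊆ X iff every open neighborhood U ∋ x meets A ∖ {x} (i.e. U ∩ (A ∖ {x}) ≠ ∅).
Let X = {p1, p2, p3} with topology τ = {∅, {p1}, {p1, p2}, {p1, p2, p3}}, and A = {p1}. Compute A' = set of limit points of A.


A' = {p2, p3}

For each x ∈ X, list the open sets U ∈ τ with x ∈ U, then check whether U ∩ (A ∖ {x}) ≠ ∅ for every such U.
  x = p1: open {p1} ∋ x has {p1} ∩ (A ∖ {p1}) = ∅, so x is NOT a limit point.
  x = p2: opens ∋ x are {p1, p2}, {p1, p2, p3}; each meets A ∖ {p2}, so x IS a limit point.
  x = p3: opens ∋ x are {p1, p2, p3}; each meets A ∖ {p3}, so x IS a limit point.
Collecting: A' = {p2, p3}.
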